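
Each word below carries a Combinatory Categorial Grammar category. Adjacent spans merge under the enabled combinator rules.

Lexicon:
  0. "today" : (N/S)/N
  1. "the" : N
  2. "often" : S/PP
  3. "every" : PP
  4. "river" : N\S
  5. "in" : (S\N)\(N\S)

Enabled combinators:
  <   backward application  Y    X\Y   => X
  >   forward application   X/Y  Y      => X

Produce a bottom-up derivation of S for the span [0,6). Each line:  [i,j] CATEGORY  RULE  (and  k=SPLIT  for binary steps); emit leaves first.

[0,1] (N/S)/N  lex  "today"
[1,2] N  lex  "the"
[0,2] N/S  >  k=1
[2,3] S/PP  lex  "often"
[3,4] PP  lex  "every"
[2,4] S  >  k=3
[0,4] N  >  k=2
[4,5] N\S  lex  "river"
[5,6] (S\N)\(N\S)  lex  "in"
[4,6] S\N  <  k=5
[0,6] S  <  k=4

[0,6] S   <
  [0,4] N   >
    [0,2] N/S   >
      [0,1] "today" : (N/S)/N
      [1,2] "the" : N
    [2,4] S   >
      [2,3] "often" : S/PP
      [3,4] "every" : PP
  [4,6] S\N   <
    [4,5] "river" : N\S
    [5,6] "in" : (S\N)\(N\S)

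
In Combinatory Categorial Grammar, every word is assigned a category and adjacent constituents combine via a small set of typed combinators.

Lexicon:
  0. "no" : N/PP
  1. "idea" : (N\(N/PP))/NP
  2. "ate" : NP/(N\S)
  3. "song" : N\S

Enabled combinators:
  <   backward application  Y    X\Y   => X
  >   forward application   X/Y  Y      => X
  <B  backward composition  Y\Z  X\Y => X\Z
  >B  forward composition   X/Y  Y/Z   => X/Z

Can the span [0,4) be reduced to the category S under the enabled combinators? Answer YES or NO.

NO

N/PP (N\(N/PP))/NP NP/(N\S) N\S
CKY chart[0,4] = {N}; S ∉ chart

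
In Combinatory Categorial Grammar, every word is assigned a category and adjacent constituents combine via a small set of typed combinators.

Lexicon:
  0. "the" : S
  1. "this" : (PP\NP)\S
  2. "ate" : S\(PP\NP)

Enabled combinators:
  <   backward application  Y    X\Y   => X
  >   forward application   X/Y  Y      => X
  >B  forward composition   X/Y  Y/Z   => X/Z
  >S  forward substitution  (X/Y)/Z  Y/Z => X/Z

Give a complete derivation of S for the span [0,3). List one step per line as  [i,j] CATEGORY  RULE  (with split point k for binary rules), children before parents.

[0,3] S   <
  [0,2] PP\NP   <
    [0,1] "the" : S
    [1,2] "this" : (PP\NP)\S
  [2,3] "ate" : S\(PP\NP)

[0,1] S  lex  "the"
[1,2] (PP\NP)\S  lex  "this"
[0,2] PP\NP  <  k=1
[2,3] S\(PP\NP)  lex  "ate"
[0,3] S  <  k=2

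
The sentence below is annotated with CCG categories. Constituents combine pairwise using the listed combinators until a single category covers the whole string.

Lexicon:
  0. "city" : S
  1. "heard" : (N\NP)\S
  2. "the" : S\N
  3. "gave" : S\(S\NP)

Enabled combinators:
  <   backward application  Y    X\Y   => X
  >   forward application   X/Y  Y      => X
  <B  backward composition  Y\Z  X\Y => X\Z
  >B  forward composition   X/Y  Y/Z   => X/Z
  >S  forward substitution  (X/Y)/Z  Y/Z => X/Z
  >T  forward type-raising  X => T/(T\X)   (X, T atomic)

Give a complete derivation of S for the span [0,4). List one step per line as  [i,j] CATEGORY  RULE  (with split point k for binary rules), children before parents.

[0,4] S   <
  [0,3] S\NP   <B
    [0,2] N\NP   <
      [0,1] "city" : S
      [1,2] "heard" : (N\NP)\S
    [2,3] "the" : S\N
  [3,4] "gave" : S\(S\NP)

[0,1] S  lex  "city"
[1,2] (N\NP)\S  lex  "heard"
[0,2] N\NP  <  k=1
[2,3] S\N  lex  "the"
[0,3] S\NP  <B  k=2
[3,4] S\(S\NP)  lex  "gave"
[0,4] S  <  k=3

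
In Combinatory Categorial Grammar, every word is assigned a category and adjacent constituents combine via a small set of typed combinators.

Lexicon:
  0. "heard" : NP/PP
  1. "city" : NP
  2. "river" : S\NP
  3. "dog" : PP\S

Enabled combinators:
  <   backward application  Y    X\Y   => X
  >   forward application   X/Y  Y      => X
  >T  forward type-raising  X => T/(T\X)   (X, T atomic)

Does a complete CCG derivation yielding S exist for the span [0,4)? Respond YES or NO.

NO

NP/PP NP S\NP PP\S
CKY chart[0,4] = {N/(N\NP), NP, NP/(NP\NP), PP/(PP\NP), S/(S\NP)}; S ∉ chart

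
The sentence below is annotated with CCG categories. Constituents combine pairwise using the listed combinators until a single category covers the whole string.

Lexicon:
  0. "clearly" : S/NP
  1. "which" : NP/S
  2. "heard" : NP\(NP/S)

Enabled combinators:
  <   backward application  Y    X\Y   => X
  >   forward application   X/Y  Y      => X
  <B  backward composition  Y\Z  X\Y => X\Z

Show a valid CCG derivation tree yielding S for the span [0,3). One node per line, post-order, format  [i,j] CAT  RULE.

[0,1] S/NP  lex  "clearly"
[1,2] NP/S  lex  "which"
[2,3] NP\(NP/S)  lex  "heard"
[1,3] NP  <  k=2
[0,3] S  >  k=1

[0,3] S   >
  [0,1] "clearly" : S/NP
  [1,3] NP   <
    [1,2] "which" : NP/S
    [2,3] "heard" : NP\(NP/S)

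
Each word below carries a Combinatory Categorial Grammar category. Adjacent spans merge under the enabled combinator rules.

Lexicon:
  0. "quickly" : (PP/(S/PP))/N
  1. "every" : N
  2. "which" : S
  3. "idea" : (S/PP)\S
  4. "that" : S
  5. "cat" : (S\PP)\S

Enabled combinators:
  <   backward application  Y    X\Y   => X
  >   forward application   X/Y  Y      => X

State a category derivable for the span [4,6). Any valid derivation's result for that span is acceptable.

S\PP

[0,6] S   <
  [0,4] PP   >
    [0,2] PP/(S/PP)   >
      [0,1] "quickly" : (PP/(S/PP))/N
      [1,2] "every" : N
    [2,4] S/PP   <
      [2,3] "which" : S
      [3,4] "idea" : (S/PP)\S
  [4,6] S\PP   <
    [4,5] "that" : S
    [5,6] "cat" : (S\PP)\S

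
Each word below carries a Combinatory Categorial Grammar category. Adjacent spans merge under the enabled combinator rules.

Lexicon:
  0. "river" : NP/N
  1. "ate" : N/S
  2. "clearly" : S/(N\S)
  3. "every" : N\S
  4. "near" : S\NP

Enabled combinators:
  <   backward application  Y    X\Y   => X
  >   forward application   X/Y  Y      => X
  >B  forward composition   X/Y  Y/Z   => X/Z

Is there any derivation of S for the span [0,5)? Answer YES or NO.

[0,5] S   <
  [0,4] NP   >
    [0,1] "river" : NP/N
    [1,4] N   >
      [1,2] "ate" : N/S
      [2,4] S   >
        [2,3] "clearly" : S/(N\S)
        [3,4] "every" : N\S
  [4,5] "near" : S\NP

YES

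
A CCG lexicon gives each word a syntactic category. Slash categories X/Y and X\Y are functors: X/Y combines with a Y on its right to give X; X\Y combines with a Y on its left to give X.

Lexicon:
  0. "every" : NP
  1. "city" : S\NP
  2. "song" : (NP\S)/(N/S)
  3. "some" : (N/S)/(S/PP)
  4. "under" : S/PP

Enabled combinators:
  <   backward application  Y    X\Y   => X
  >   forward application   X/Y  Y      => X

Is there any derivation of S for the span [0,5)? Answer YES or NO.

NO

NP S\NP (NP\S)/(N/S) (N/S)/(S/PP) S/PP
CKY chart[0,5] = {NP}; S ∉ chart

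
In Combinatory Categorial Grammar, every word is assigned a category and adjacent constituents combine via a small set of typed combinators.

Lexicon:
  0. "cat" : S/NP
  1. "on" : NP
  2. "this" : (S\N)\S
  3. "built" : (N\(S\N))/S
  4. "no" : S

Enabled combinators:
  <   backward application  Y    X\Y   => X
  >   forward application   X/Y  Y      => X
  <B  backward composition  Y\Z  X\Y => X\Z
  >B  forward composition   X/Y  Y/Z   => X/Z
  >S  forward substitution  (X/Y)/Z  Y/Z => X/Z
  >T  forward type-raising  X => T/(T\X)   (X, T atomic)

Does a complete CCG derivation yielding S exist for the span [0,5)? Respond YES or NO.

NO

S/NP NP (S\N)\S (N\(S\N))/S S
CKY chart[0,5] = {N, N/(N\N), NP/(NP\N), PP/(PP\N), S/(S\N)}; S ∉ chart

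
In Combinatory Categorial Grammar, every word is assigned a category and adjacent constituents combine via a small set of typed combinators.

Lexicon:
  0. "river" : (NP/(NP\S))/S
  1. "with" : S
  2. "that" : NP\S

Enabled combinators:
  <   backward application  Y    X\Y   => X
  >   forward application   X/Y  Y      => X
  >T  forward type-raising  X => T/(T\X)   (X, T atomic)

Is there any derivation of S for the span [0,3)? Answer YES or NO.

(NP/(NP\S))/S S NP\S
CKY chart[0,3] = {N/(N\NP), NP, NP/(NP\NP), PP/(PP\NP), S/(S\NP)}; S ∉ chart

NO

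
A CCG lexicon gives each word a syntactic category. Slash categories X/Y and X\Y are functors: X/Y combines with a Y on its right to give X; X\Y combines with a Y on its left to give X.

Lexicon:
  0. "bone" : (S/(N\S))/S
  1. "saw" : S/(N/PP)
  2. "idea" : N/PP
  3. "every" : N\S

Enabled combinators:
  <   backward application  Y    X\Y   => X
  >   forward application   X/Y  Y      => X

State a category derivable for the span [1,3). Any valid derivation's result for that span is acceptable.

[0,4] S   >
  [0,3] S/(N\S)   >
    [0,1] "bone" : (S/(N\S))/S
    [1,3] S   >
      [1,2] "saw" : S/(N/PP)
      [2,3] "idea" : N/PP
  [3,4] "every" : N\S

S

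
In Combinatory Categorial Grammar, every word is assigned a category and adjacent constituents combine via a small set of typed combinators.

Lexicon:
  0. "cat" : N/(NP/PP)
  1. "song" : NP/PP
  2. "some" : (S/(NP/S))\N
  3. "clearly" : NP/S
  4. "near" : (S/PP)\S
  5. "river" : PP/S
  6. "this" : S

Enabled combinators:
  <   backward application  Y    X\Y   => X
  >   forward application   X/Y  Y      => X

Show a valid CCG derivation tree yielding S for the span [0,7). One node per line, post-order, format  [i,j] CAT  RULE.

[0,7] S   >
  [0,5] S/PP   <
    [0,4] S   >
      [0,3] S/(NP/S)   <
        [0,2] N   >
          [0,1] "cat" : N/(NP/PP)
          [1,2] "song" : NP/PP
        [2,3] "some" : (S/(NP/S))\N
      [3,4] "clearly" : NP/S
    [4,5] "near" : (S/PP)\S
  [5,7] PP   >
    [5,6] "river" : PP/S
    [6,7] "this" : S

[0,1] N/(NP/PP)  lex  "cat"
[1,2] NP/PP  lex  "song"
[0,2] N  >  k=1
[2,3] (S/(NP/S))\N  lex  "some"
[0,3] S/(NP/S)  <  k=2
[3,4] NP/S  lex  "clearly"
[0,4] S  >  k=3
[4,5] (S/PP)\S  lex  "near"
[0,5] S/PP  <  k=4
[5,6] PP/S  lex  "river"
[6,7] S  lex  "this"
[5,7] PP  >  k=6
[0,7] S  >  k=5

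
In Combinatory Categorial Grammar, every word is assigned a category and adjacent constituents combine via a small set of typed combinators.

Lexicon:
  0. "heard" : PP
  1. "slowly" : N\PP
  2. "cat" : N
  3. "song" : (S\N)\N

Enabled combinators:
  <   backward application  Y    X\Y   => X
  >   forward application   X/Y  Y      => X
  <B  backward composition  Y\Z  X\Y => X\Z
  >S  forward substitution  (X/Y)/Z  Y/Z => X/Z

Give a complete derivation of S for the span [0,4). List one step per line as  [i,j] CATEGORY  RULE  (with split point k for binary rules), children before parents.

[0,4] S   <
  [0,1] "heard" : PP
  [1,4] S\PP   <B
    [1,2] "slowly" : N\PP
    [2,4] S\N   <
      [2,3] "cat" : N
      [3,4] "song" : (S\N)\N

[0,1] PP  lex  "heard"
[1,2] N\PP  lex  "slowly"
[2,3] N  lex  "cat"
[3,4] (S\N)\N  lex  "song"
[2,4] S\N  <  k=3
[1,4] S\PP  <B  k=2
[0,4] S  <  k=1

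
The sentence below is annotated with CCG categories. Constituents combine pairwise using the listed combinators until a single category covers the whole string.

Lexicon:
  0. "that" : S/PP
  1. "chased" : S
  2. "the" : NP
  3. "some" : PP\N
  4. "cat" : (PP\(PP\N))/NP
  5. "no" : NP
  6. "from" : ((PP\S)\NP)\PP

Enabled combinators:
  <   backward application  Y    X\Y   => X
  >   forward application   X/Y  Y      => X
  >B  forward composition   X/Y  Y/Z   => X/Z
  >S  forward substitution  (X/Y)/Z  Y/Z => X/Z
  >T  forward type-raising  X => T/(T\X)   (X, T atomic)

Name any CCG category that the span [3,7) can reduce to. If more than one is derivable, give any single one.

(PP\S)\NP

[0,7] S   >
  [0,1] "that" : S/PP
  [1,7] PP   >
    [1,2] PP/(PP\S)   >T
      [1,2] "chased" : S
    [2,7] PP\S   <
      [2,3] "the" : NP
      [3,7] (PP\S)\NP   <
        [3,6] PP   <
          [3,4] "some" : PP\N
          [4,6] PP\(PP\N)   >
            [4,5] "cat" : (PP\(PP\N))/NP
            [5,6] "no" : NP
        [6,7] "from" : ((PP\S)\NP)\PP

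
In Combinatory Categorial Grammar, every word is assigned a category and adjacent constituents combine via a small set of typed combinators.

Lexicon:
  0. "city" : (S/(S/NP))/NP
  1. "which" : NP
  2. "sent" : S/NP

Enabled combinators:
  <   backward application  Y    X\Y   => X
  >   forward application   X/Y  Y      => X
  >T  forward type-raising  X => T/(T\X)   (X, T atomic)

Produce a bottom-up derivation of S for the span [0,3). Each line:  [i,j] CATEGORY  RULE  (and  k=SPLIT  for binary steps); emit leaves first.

[0,1] (S/(S/NP))/NP  lex  "city"
[1,2] NP  lex  "which"
[0,2] S/(S/NP)  >  k=1
[2,3] S/NP  lex  "sent"
[0,3] S  >  k=2

[0,3] S   >
  [0,2] S/(S/NP)   >
    [0,1] "city" : (S/(S/NP))/NP
    [1,2] "which" : NP
  [2,3] "sent" : S/NP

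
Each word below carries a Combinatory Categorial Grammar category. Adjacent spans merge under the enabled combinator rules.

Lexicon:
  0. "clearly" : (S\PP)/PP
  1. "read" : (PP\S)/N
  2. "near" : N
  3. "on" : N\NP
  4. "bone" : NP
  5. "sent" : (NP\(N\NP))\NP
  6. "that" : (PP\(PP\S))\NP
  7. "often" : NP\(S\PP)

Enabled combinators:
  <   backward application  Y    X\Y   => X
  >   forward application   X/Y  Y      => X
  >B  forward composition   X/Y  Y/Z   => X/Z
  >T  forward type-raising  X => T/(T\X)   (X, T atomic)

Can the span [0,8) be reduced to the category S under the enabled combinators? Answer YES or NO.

NO

(S\PP)/PP (PP\S)/N N N\NP NP (NP\(N\NP))\NP (PP\(PP\S))\NP NP\(S\PP)
CKY chart[0,8] = {N/(N\NP), NP, NP/(NP\NP), PP/(PP\NP), S/(S\NP)}; S ∉ chart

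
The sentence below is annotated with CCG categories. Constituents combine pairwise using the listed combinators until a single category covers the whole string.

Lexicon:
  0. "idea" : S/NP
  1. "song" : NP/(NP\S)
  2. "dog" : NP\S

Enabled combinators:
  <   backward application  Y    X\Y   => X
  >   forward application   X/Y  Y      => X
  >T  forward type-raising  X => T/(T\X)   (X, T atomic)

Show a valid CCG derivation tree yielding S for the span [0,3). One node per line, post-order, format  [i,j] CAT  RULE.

[0,1] S/NP  lex  "idea"
[1,2] NP/(NP\S)  lex  "song"
[2,3] NP\S  lex  "dog"
[1,3] NP  >  k=2
[0,3] S  >  k=1

[0,3] S   >
  [0,1] "idea" : S/NP
  [1,3] NP   >
    [1,2] "song" : NP/(NP\S)
    [2,3] "dog" : NP\S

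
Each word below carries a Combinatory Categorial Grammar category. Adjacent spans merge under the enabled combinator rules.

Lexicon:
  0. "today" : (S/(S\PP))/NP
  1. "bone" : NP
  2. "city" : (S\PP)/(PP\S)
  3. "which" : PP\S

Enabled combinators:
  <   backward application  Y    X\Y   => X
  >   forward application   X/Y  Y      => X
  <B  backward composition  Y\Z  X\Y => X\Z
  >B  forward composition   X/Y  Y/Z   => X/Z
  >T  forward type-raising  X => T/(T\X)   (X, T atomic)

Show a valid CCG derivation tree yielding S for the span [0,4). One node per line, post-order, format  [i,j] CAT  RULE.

[0,4] S   >
  [0,2] S/(S\PP)   >
    [0,1] "today" : (S/(S\PP))/NP
    [1,2] "bone" : NP
  [2,4] S\PP   >
    [2,3] "city" : (S\PP)/(PP\S)
    [3,4] "which" : PP\S

[0,1] (S/(S\PP))/NP  lex  "today"
[1,2] NP  lex  "bone"
[0,2] S/(S\PP)  >  k=1
[2,3] (S\PP)/(PP\S)  lex  "city"
[3,4] PP\S  lex  "which"
[2,4] S\PP  >  k=3
[0,4] S  >  k=2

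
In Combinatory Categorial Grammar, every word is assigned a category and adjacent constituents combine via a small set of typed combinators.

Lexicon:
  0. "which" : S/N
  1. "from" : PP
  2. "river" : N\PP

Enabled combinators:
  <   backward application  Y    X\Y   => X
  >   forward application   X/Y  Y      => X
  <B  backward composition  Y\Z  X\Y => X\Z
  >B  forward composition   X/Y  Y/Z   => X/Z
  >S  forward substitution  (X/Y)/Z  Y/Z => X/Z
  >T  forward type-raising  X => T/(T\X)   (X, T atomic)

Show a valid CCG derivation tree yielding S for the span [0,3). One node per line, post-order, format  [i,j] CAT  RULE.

[0,1] S/N  lex  "which"
[1,2] PP  lex  "from"
[1,2] N/(N\PP)  >T
[2,3] N\PP  lex  "river"
[1,3] N  >  k=2
[0,3] S  >  k=1

[0,3] S   >
  [0,1] "which" : S/N
  [1,3] N   >
    [1,2] N/(N\PP)   >T
      [1,2] "from" : PP
    [2,3] "river" : N\PP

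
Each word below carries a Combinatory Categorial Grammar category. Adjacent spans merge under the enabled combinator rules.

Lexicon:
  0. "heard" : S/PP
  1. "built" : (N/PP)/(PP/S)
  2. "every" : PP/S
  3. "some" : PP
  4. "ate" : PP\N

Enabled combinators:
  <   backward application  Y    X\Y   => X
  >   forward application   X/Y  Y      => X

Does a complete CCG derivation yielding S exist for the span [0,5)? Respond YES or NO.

YES

[0,5] S   >
  [0,1] "heard" : S/PP
  [1,5] PP   <
    [1,4] N   >
      [1,3] N/PP   >
        [1,2] "built" : (N/PP)/(PP/S)
        [2,3] "every" : PP/S
      [3,4] "some" : PP
    [4,5] "ate" : PP\N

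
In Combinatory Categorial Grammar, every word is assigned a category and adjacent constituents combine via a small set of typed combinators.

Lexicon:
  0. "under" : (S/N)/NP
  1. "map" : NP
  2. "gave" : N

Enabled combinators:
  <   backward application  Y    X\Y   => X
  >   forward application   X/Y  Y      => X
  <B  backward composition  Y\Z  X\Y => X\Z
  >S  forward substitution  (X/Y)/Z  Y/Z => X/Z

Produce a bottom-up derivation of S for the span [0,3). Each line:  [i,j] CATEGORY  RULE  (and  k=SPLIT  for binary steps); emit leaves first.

[0,3] S   >
  [0,2] S/N   >
    [0,1] "under" : (S/N)/NP
    [1,2] "map" : NP
  [2,3] "gave" : N

[0,1] (S/N)/NP  lex  "under"
[1,2] NP  lex  "map"
[0,2] S/N  >  k=1
[2,3] N  lex  "gave"
[0,3] S  >  k=2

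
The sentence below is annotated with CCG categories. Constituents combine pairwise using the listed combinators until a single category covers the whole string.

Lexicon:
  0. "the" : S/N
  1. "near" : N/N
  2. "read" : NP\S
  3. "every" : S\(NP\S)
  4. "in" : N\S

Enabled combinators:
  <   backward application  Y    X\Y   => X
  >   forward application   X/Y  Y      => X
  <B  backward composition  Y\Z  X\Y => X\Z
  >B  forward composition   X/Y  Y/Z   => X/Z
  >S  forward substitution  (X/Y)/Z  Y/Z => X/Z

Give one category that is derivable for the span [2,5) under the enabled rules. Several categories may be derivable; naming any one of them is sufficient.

[0,5] S   >
  [0,2] S/N   >B
    [0,1] "the" : S/N
    [1,2] "near" : N/N
  [2,5] N   <
    [2,4] S   <
      [2,3] "read" : NP\S
      [3,4] "every" : S\(NP\S)
    [4,5] "in" : N\S

N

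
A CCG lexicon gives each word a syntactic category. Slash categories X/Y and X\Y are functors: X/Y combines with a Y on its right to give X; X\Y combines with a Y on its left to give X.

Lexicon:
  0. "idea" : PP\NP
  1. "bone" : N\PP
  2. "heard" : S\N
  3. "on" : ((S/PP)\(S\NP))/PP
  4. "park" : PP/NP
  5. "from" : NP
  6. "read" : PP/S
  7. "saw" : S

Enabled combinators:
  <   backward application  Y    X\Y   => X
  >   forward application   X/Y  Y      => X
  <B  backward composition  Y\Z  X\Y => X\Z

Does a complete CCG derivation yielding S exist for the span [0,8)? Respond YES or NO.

YES

[0,8] S   >
  [0,6] S/PP   <
    [0,3] S\NP   <B
      [0,2] N\NP   <B
        [0,1] "idea" : PP\NP
        [1,2] "bone" : N\PP
      [2,3] "heard" : S\N
    [3,6] (S/PP)\(S\NP)   >
      [3,4] "on" : ((S/PP)\(S\NP))/PP
      [4,6] PP   >
        [4,5] "park" : PP/NP
        [5,6] "from" : NP
  [6,8] PP   >
    [6,7] "read" : PP/S
    [7,8] "saw" : S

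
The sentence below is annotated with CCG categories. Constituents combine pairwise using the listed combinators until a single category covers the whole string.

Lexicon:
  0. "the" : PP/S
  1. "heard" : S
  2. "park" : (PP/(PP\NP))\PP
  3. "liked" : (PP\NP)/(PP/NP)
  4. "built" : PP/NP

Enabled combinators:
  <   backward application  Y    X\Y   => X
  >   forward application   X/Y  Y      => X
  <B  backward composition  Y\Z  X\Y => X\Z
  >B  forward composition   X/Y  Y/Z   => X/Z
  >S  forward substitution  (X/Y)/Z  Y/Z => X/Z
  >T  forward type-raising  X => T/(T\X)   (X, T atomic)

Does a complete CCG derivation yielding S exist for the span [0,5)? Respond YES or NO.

PP/S S (PP/(PP\NP))\PP (PP\NP)/(PP/NP) PP/NP
CKY chart[0,5] = {N/(N\PP), NP/(NP\PP), PP, PP/(PP\PP), S/(S\PP)}; S ∉ chart

NO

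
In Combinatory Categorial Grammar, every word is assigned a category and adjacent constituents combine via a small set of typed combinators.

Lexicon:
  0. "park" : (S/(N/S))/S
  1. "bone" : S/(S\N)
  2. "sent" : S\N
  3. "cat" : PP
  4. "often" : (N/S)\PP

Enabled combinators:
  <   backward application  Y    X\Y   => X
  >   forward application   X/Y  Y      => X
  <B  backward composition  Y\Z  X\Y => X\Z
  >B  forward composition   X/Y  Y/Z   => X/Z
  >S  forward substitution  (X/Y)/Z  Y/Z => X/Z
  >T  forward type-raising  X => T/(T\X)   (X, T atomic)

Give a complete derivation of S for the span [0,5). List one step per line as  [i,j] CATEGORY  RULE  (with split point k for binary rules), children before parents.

[0,1] (S/(N/S))/S  lex  "park"
[1,2] S/(S\N)  lex  "bone"
[2,3] S\N  lex  "sent"
[1,3] S  >  k=2
[0,3] S/(N/S)  >  k=1
[3,4] PP  lex  "cat"
[4,5] (N/S)\PP  lex  "often"
[3,5] N/S  <  k=4
[0,5] S  >  k=3

[0,5] S   >
  [0,3] S/(N/S)   >
    [0,1] "park" : (S/(N/S))/S
    [1,3] S   >
      [1,2] "bone" : S/(S\N)
      [2,3] "sent" : S\N
  [3,5] N/S   <
    [3,4] "cat" : PP
    [4,5] "often" : (N/S)\PP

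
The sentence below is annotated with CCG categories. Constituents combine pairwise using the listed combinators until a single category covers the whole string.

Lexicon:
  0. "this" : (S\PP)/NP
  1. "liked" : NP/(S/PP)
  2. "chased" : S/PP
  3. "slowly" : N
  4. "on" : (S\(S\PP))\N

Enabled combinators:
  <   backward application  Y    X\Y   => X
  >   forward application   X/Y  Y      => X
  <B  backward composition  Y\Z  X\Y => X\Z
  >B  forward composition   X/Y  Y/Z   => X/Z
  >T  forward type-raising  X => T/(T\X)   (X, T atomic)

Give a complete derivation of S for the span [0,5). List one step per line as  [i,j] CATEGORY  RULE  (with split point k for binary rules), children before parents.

[0,5] S   <
  [0,3] S\PP   >
    [0,1] "this" : (S\PP)/NP
    [1,3] NP   >
      [1,2] "liked" : NP/(S/PP)
      [2,3] "chased" : S/PP
  [3,5] S\(S\PP)   <
    [3,4] "slowly" : N
    [4,5] "on" : (S\(S\PP))\N

[0,1] (S\PP)/NP  lex  "this"
[1,2] NP/(S/PP)  lex  "liked"
[2,3] S/PP  lex  "chased"
[1,3] NP  >  k=2
[0,3] S\PP  >  k=1
[3,4] N  lex  "slowly"
[4,5] (S\(S\PP))\N  lex  "on"
[3,5] S\(S\PP)  <  k=4
[0,5] S  <  k=3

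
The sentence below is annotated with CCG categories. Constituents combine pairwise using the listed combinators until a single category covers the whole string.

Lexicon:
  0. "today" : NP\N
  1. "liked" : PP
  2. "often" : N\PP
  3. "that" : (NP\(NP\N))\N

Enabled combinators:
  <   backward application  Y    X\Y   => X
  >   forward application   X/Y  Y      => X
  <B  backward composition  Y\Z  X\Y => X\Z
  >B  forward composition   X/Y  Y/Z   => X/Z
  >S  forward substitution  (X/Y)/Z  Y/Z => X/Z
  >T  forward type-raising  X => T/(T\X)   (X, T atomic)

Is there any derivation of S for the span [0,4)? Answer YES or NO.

NP\N PP N\PP (NP\(NP\N))\N
CKY chart[0,4] = {N/(N\NP), NP, NP/(NP\NP), PP/(PP\NP), S/(S\NP)}; S ∉ chart

NO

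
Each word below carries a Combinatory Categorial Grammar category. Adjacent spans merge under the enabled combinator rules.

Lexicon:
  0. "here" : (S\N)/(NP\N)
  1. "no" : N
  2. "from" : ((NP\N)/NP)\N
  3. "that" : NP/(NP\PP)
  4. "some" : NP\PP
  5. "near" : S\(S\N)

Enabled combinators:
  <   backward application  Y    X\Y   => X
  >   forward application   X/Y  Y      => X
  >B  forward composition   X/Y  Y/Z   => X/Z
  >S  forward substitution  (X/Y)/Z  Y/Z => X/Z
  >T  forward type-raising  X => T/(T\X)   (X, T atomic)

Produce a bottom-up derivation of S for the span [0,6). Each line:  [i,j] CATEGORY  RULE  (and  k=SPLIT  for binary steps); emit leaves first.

[0,1] (S\N)/(NP\N)  lex  "here"
[1,2] N  lex  "no"
[2,3] ((NP\N)/NP)\N  lex  "from"
[1,3] (NP\N)/NP  <  k=2
[3,4] NP/(NP\PP)  lex  "that"
[4,5] NP\PP  lex  "some"
[3,5] NP  >  k=4
[1,5] NP\N  >  k=3
[0,5] S\N  >  k=1
[5,6] S\(S\N)  lex  "near"
[0,6] S  <  k=5

[0,6] S   <
  [0,5] S\N   >
    [0,1] "here" : (S\N)/(NP\N)
    [1,5] NP\N   >
      [1,3] (NP\N)/NP   <
        [1,2] "no" : N
        [2,3] "from" : ((NP\N)/NP)\N
      [3,5] NP   >
        [3,4] "that" : NP/(NP\PP)
        [4,5] "some" : NP\PP
  [5,6] "near" : S\(S\N)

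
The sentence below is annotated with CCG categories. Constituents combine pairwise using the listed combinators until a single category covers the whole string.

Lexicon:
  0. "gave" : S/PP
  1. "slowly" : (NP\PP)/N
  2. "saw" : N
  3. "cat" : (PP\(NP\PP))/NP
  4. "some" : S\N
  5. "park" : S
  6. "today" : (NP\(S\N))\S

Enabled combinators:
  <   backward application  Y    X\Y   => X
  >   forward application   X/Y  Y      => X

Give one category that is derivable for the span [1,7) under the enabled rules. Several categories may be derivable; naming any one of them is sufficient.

PP

[0,7] S   >
  [0,1] "gave" : S/PP
  [1,7] PP   <
    [1,3] NP\PP   >
      [1,2] "slowly" : (NP\PP)/N
      [2,3] "saw" : N
    [3,7] PP\(NP\PP)   >
      [3,4] "cat" : (PP\(NP\PP))/NP
      [4,7] NP   <
        [4,5] "some" : S\N
        [5,7] NP\(S\N)   <
          [5,6] "park" : S
          [6,7] "today" : (NP\(S\N))\S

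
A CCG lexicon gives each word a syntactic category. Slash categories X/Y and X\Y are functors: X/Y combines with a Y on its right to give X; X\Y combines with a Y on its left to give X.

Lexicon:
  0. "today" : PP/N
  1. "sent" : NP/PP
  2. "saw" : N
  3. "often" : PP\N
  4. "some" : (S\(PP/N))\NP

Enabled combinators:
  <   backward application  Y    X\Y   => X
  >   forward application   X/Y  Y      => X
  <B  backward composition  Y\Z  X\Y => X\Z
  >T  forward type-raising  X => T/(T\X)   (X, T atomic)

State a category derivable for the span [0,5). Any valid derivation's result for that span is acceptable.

S

[0,5] S   <
  [0,1] "today" : PP/N
  [1,5] S\(PP/N)   <
    [1,4] NP   >
      [1,2] "sent" : NP/PP
      [2,4] PP   <
        [2,3] "saw" : N
        [3,4] "often" : PP\N
    [4,5] "some" : (S\(PP/N))\NP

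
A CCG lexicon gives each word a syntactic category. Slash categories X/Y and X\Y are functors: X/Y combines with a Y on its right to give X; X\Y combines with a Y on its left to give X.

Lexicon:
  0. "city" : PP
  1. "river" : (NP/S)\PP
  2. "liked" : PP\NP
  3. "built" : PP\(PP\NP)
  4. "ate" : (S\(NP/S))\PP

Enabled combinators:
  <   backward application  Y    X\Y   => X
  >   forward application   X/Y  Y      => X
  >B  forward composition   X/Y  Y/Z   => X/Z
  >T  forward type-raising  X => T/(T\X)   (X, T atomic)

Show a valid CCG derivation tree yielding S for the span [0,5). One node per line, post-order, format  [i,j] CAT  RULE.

[0,1] PP  lex  "city"
[1,2] (NP/S)\PP  lex  "river"
[0,2] NP/S  <  k=1
[2,3] PP\NP  lex  "liked"
[3,4] PP\(PP\NP)  lex  "built"
[2,4] PP  <  k=3
[4,5] (S\(NP/S))\PP  lex  "ate"
[2,5] S\(NP/S)  <  k=4
[0,5] S  <  k=2

[0,5] S   <
  [0,2] NP/S   <
    [0,1] "city" : PP
    [1,2] "river" : (NP/S)\PP
  [2,5] S\(NP/S)   <
    [2,4] PP   <
      [2,3] "liked" : PP\NP
      [3,4] "built" : PP\(PP\NP)
    [4,5] "ate" : (S\(NP/S))\PP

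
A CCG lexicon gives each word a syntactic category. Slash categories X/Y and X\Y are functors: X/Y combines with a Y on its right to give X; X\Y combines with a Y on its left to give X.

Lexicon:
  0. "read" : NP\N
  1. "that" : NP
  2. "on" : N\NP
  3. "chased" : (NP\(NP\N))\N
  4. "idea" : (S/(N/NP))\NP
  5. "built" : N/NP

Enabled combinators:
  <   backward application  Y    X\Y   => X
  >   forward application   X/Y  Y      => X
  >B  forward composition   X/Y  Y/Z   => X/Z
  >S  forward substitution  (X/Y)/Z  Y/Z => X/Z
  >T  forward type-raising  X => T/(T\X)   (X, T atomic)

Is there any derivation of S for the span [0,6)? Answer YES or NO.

YES

[0,6] S   >
  [0,5] S/(N/NP)   <
    [0,4] NP   <
      [0,1] "read" : NP\N
      [1,4] NP\(NP\N)   <
        [1,3] N   >
          [1,2] N/(N\NP)   >T
            [1,2] "that" : NP
          [2,3] "on" : N\NP
        [3,4] "chased" : (NP\(NP\N))\N
    [4,5] "idea" : (S/(N/NP))\NP
  [5,6] "built" : N/NP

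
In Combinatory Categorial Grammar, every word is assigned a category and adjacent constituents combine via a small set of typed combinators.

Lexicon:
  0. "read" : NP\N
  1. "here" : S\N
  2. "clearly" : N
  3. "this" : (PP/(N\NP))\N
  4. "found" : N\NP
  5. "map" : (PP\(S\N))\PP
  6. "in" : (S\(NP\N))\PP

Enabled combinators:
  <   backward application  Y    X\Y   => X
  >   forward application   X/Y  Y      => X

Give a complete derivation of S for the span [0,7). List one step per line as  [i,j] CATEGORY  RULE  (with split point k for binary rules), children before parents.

[0,7] S   <
  [0,1] "read" : NP\N
  [1,7] S\(NP\N)   <
    [1,6] PP   <
      [1,2] "here" : S\N
      [2,6] PP\(S\N)   <
        [2,5] PP   >
          [2,4] PP/(N\NP)   <
            [2,3] "clearly" : N
            [3,4] "this" : (PP/(N\NP))\N
          [4,5] "found" : N\NP
        [5,6] "map" : (PP\(S\N))\PP
    [6,7] "in" : (S\(NP\N))\PP

[0,1] NP\N  lex  "read"
[1,2] S\N  lex  "here"
[2,3] N  lex  "clearly"
[3,4] (PP/(N\NP))\N  lex  "this"
[2,4] PP/(N\NP)  <  k=3
[4,5] N\NP  lex  "found"
[2,5] PP  >  k=4
[5,6] (PP\(S\N))\PP  lex  "map"
[2,6] PP\(S\N)  <  k=5
[1,6] PP  <  k=2
[6,7] (S\(NP\N))\PP  lex  "in"
[1,7] S\(NP\N)  <  k=6
[0,7] S  <  k=1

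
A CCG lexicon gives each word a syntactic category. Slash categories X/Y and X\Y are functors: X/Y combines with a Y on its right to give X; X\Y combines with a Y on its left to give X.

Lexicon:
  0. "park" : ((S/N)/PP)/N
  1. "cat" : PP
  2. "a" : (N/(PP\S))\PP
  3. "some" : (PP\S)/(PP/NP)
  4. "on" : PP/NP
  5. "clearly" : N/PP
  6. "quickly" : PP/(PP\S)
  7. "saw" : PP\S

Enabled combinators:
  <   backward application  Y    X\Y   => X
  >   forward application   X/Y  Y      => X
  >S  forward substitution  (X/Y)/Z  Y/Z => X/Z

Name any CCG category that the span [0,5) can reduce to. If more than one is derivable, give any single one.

[0,8] S   >
  [0,6] S/PP   >S
    [0,5] (S/N)/PP   >
      [0,1] "park" : ((S/N)/PP)/N
      [1,5] N   >
        [1,3] N/(PP\S)   <
          [1,2] "cat" : PP
          [2,3] "a" : (N/(PP\S))\PP
        [3,5] PP\S   >
          [3,4] "some" : (PP\S)/(PP/NP)
          [4,5] "on" : PP/NP
    [5,6] "clearly" : N/PP
  [6,8] PP   >
    [6,7] "quickly" : PP/(PP\S)
    [7,8] "saw" : PP\S

(S/N)/PP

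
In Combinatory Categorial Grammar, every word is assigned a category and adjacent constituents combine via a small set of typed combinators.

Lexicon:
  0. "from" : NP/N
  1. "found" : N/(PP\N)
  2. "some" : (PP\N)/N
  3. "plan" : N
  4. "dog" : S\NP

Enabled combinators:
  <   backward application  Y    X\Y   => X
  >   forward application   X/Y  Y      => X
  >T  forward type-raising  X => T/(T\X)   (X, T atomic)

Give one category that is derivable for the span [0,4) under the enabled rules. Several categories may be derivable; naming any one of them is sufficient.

[0,5] S   <
  [0,4] NP   >
    [0,1] "from" : NP/N
    [1,4] N   >
      [1,2] "found" : N/(PP\N)
      [2,4] PP\N   >
        [2,3] "some" : (PP\N)/N
        [3,4] "plan" : N
  [4,5] "dog" : S\NP

NP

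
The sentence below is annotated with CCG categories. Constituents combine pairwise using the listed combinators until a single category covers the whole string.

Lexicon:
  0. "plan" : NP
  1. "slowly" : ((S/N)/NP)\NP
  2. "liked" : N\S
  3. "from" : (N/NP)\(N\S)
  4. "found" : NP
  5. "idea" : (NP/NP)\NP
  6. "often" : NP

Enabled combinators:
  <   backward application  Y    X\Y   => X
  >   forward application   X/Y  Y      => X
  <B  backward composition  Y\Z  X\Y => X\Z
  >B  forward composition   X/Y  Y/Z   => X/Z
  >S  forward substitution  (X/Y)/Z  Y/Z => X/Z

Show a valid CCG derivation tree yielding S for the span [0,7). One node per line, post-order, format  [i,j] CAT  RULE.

[0,7] S   >
  [0,6] S/NP   >B
    [0,4] S/NP   >S
      [0,2] (S/N)/NP   <
        [0,1] "plan" : NP
        [1,2] "slowly" : ((S/N)/NP)\NP
      [2,4] N/NP   <
        [2,3] "liked" : N\S
        [3,4] "from" : (N/NP)\(N\S)
    [4,6] NP/NP   <
      [4,5] "found" : NP
      [5,6] "idea" : (NP/NP)\NP
  [6,7] "often" : NP

[0,1] NP  lex  "plan"
[1,2] ((S/N)/NP)\NP  lex  "slowly"
[0,2] (S/N)/NP  <  k=1
[2,3] N\S  lex  "liked"
[3,4] (N/NP)\(N\S)  lex  "from"
[2,4] N/NP  <  k=3
[0,4] S/NP  >S  k=2
[4,5] NP  lex  "found"
[5,6] (NP/NP)\NP  lex  "idea"
[4,6] NP/NP  <  k=5
[0,6] S/NP  >B  k=4
[6,7] NP  lex  "often"
[0,7] S  >  k=6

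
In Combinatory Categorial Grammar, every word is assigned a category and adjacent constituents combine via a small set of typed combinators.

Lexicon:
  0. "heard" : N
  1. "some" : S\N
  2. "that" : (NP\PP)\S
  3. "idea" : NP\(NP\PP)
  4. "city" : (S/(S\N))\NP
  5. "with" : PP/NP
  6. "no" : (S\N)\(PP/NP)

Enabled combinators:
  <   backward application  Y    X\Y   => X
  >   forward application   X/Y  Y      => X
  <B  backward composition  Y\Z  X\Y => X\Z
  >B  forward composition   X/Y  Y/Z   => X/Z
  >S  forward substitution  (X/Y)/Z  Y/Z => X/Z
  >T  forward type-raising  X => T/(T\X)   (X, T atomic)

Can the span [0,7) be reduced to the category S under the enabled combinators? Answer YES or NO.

YES

[0,7] S   >
  [0,5] S/(S\N)   <
    [0,4] NP   <
      [0,3] NP\PP   <
        [0,2] S   <
          [0,1] "heard" : N
          [1,2] "some" : S\N
        [2,3] "that" : (NP\PP)\S
      [3,4] "idea" : NP\(NP\PP)
    [4,5] "city" : (S/(S\N))\NP
  [5,7] S\N   <
    [5,6] "with" : PP/NP
    [6,7] "no" : (S\N)\(PP/NP)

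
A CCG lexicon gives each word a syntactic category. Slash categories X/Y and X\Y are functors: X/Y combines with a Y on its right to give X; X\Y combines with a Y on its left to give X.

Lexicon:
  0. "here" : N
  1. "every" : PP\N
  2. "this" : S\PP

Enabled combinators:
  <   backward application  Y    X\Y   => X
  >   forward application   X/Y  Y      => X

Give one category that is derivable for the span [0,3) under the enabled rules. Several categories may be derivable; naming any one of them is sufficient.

[0,3] S   <
  [0,2] PP   <
    [0,1] "here" : N
    [1,2] "every" : PP\N
  [2,3] "this" : S\PP

S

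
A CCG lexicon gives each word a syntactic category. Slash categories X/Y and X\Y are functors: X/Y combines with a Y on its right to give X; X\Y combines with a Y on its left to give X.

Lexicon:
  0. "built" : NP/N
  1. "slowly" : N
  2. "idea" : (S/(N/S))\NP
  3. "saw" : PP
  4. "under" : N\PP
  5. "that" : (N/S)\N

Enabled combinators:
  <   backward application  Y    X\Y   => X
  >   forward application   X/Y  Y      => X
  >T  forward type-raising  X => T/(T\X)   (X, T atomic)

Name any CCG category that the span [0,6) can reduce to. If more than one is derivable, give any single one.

[0,6] S   >
  [0,3] S/(N/S)   <
    [0,2] NP   >
      [0,1] "built" : NP/N
      [1,2] "slowly" : N
    [2,3] "idea" : (S/(N/S))\NP
  [3,6] N/S   <
    [3,5] N   >
      [3,4] N/(N\PP)   >T
        [3,4] "saw" : PP
      [4,5] "under" : N\PP
    [5,6] "that" : (N/S)\N

S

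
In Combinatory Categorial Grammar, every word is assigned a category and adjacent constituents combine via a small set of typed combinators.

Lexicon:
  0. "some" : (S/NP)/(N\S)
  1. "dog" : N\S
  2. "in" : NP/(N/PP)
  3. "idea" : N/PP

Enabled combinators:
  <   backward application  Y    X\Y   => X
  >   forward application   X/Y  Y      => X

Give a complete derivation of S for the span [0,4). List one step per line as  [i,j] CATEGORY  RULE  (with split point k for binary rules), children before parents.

[0,1] (S/NP)/(N\S)  lex  "some"
[1,2] N\S  lex  "dog"
[0,2] S/NP  >  k=1
[2,3] NP/(N/PP)  lex  "in"
[3,4] N/PP  lex  "idea"
[2,4] NP  >  k=3
[0,4] S  >  k=2

[0,4] S   >
  [0,2] S/NP   >
    [0,1] "some" : (S/NP)/(N\S)
    [1,2] "dog" : N\S
  [2,4] NP   >
    [2,3] "in" : NP/(N/PP)
    [3,4] "idea" : N/PP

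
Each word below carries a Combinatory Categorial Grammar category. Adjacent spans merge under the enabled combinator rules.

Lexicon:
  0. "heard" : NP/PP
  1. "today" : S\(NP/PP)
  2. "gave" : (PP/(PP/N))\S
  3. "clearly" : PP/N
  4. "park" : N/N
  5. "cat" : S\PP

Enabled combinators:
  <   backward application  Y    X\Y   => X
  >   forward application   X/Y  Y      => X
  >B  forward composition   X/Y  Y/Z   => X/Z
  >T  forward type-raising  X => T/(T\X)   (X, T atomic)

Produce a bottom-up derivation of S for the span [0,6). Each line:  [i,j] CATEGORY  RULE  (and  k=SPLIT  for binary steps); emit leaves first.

[0,1] NP/PP  lex  "heard"
[1,2] S\(NP/PP)  lex  "today"
[0,2] S  <  k=1
[2,3] (PP/(PP/N))\S  lex  "gave"
[0,3] PP/(PP/N)  <  k=2
[3,4] PP/N  lex  "clearly"
[4,5] N/N  lex  "park"
[3,5] PP/N  >B  k=4
[0,5] PP  >  k=3
[5,6] S\PP  lex  "cat"
[0,6] S  <  k=5

[0,6] S   <
  [0,5] PP   >
    [0,3] PP/(PP/N)   <
      [0,2] S   <
        [0,1] "heard" : NP/PP
        [1,2] "today" : S\(NP/PP)
      [2,3] "gave" : (PP/(PP/N))\S
    [3,5] PP/N   >B
      [3,4] "clearly" : PP/N
      [4,5] "park" : N/N
  [5,6] "cat" : S\PP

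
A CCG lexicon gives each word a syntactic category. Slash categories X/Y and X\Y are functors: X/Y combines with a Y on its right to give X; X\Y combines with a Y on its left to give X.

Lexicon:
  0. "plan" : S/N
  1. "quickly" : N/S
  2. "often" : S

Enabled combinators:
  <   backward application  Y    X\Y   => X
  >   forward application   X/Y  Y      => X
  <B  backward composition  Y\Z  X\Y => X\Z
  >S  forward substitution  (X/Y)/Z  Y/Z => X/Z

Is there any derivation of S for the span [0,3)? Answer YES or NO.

YES

[0,3] S   >
  [0,1] "plan" : S/N
  [1,3] N   >
    [1,2] "quickly" : N/S
    [2,3] "often" : S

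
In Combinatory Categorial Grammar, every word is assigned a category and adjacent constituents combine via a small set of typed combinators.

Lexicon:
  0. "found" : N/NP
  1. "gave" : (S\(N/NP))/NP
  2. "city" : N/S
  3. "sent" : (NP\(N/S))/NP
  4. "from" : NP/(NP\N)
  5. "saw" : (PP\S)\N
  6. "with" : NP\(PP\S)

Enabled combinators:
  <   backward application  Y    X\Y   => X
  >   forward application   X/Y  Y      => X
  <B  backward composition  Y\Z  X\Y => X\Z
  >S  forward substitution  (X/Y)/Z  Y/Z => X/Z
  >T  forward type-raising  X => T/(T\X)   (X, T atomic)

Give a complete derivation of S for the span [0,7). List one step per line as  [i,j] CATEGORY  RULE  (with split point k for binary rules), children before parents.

[0,1] N/NP  lex  "found"
[1,2] (S\(N/NP))/NP  lex  "gave"
[2,3] N/S  lex  "city"
[3,4] (NP\(N/S))/NP  lex  "sent"
[4,5] NP/(NP\N)  lex  "from"
[5,6] (PP\S)\N  lex  "saw"
[6,7] NP\(PP\S)  lex  "with"
[5,7] NP\N  <B  k=6
[4,7] NP  >  k=5
[3,7] NP\(N/S)  >  k=4
[2,7] NP  <  k=3
[1,7] S\(N/NP)  >  k=2
[0,7] S  <  k=1

[0,7] S   <
  [0,1] "found" : N/NP
  [1,7] S\(N/NP)   >
    [1,2] "gave" : (S\(N/NP))/NP
    [2,7] NP   <
      [2,3] "city" : N/S
      [3,7] NP\(N/S)   >
        [3,4] "sent" : (NP\(N/S))/NP
        [4,7] NP   >
          [4,5] "from" : NP/(NP\N)
          [5,7] NP\N   <B
            [5,6] "saw" : (PP\S)\N
            [6,7] "with" : NP\(PP\S)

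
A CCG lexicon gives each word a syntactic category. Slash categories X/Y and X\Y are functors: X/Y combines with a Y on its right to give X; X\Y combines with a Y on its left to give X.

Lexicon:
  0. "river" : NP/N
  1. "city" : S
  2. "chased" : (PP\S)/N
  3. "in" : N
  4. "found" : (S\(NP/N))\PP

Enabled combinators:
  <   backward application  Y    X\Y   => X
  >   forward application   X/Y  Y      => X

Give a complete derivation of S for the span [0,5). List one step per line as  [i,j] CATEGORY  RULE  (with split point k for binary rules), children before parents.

[0,1] NP/N  lex  "river"
[1,2] S  lex  "city"
[2,3] (PP\S)/N  lex  "chased"
[3,4] N  lex  "in"
[2,4] PP\S  >  k=3
[1,4] PP  <  k=2
[4,5] (S\(NP/N))\PP  lex  "found"
[1,5] S\(NP/N)  <  k=4
[0,5] S  <  k=1

[0,5] S   <
  [0,1] "river" : NP/N
  [1,5] S\(NP/N)   <
    [1,4] PP   <
      [1,2] "city" : S
      [2,4] PP\S   >
        [2,3] "chased" : (PP\S)/N
        [3,4] "in" : N
    [4,5] "found" : (S\(NP/N))\PP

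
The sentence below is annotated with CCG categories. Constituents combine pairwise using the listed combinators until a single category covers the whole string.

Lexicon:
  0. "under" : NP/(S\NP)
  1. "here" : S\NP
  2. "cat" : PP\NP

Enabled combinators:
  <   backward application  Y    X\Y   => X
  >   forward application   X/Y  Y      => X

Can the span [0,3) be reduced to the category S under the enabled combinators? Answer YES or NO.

NP/(S\NP) S\NP PP\NP
CKY chart[0,3] = {PP}; S ∉ chart

NO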